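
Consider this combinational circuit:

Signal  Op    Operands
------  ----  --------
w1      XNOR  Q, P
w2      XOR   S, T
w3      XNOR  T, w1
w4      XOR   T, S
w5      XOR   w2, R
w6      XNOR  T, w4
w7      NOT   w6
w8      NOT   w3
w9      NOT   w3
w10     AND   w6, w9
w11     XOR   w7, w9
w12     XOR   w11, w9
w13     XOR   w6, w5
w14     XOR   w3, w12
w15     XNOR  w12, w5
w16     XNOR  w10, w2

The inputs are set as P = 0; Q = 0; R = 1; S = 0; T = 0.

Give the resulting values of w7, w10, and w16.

w1 = Q XNOR P = 0 XNOR 0 = 1
w2 = S XOR T = 0 XOR 0 = 0
w3 = T XNOR w1 = 0 XNOR 1 = 0
w4 = T XOR S = 0 XOR 0 = 0
w6 = T XNOR w4 = 0 XNOR 0 = 1
w7 = NOT w6 = NOT 1 = 0
w9 = NOT w3 = NOT 0 = 1
w10 = w6 AND w9 = 1 AND 1 = 1
w16 = w10 XNOR w2 = 1 XNOR 0 = 0

w7 = 0, w10 = 1, w16 = 0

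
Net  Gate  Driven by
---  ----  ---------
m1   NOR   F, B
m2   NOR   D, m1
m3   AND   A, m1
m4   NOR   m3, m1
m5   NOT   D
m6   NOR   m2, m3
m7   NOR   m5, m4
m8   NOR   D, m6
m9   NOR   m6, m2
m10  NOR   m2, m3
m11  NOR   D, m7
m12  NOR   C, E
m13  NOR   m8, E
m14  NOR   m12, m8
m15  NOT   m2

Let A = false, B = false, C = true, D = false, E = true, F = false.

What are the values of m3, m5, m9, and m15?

m3 = false, m5 = true, m9 = false, m15 = true

m1 = F NOR B = false NOR false = true
m2 = D NOR m1 = false NOR true = false
m3 = A AND m1 = false AND true = false
m5 = NOT D = NOT false = true
m6 = m2 NOR m3 = false NOR false = true
m9 = m6 NOR m2 = true NOR false = false
m15 = NOT m2 = NOT false = true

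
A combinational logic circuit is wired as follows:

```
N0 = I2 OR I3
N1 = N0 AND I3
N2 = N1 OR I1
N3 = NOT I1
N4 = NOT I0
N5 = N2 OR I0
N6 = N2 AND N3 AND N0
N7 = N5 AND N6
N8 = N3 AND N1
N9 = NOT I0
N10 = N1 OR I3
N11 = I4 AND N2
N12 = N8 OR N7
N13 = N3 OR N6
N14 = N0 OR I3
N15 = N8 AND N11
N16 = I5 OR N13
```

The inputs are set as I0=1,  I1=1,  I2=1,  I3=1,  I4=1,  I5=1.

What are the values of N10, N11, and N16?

N10 = 1, N11 = 1, N16 = 1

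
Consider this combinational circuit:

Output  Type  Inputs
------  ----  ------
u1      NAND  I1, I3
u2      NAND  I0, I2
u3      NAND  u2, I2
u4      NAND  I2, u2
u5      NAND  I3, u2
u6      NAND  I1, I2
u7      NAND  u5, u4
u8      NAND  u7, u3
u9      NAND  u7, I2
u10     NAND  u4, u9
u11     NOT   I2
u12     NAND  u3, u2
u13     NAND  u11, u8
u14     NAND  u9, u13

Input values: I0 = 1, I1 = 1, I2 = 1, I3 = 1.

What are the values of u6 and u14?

u6 = 0, u14 = 0

u2 = I0 NAND I2 = 1 NAND 1 = 0
u3 = u2 NAND I2 = 0 NAND 1 = 1
u4 = I2 NAND u2 = 1 NAND 0 = 1
u5 = I3 NAND u2 = 1 NAND 0 = 1
u6 = I1 NAND I2 = 1 NAND 1 = 0
u7 = u5 NAND u4 = 1 NAND 1 = 0
u8 = u7 NAND u3 = 0 NAND 1 = 1
u9 = u7 NAND I2 = 0 NAND 1 = 1
u11 = NOT I2 = NOT 1 = 0
u13 = u11 NAND u8 = 0 NAND 1 = 1
u14 = u9 NAND u13 = 1 NAND 1 = 0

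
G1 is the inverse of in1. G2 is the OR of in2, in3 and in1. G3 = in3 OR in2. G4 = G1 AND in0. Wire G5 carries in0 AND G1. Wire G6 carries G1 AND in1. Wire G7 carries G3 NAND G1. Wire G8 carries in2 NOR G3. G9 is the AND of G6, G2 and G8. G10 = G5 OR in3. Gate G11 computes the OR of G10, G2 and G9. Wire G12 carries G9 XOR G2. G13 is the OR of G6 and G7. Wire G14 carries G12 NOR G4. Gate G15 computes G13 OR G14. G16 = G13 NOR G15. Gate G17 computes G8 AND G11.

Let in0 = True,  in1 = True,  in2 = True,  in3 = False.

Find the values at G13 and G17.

G13 = True  G17 = False

G1 = NOT in1 = NOT True = False
G2 = in2 OR in3 OR in1 = True OR False OR True = True
G3 = in3 OR in2 = False OR True = True
G5 = in0 AND G1 = True AND False = False
G6 = G1 AND in1 = False AND True = False
G7 = G3 NAND G1 = True NAND False = True
G8 = in2 NOR G3 = True NOR True = False
G9 = G6 AND G2 AND G8 = False AND True AND False = False
G10 = G5 OR in3 = False OR False = False
G11 = G10 OR G2 OR G9 = False OR True OR False = True
G13 = G6 OR G7 = False OR True = True
G17 = G8 AND G11 = False AND True = False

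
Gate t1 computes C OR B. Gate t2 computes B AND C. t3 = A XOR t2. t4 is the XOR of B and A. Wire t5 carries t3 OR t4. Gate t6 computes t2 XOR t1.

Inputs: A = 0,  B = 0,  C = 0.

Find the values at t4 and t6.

t4 = 0  t6 = 0

t1 = C OR B = 0 OR 0 = 0
t2 = B AND C = 0 AND 0 = 0
t4 = B XOR A = 0 XOR 0 = 0
t6 = t2 XOR t1 = 0 XOR 0 = 0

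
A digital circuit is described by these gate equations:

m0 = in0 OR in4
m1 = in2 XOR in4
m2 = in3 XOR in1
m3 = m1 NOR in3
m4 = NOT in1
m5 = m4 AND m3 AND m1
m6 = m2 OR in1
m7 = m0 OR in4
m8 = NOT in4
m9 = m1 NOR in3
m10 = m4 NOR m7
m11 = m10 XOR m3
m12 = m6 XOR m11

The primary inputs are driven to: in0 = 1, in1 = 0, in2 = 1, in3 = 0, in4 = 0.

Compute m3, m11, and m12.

m0 = in0 OR in4 = 1 OR 0 = 1
m1 = in2 XOR in4 = 1 XOR 0 = 1
m2 = in3 XOR in1 = 0 XOR 0 = 0
m3 = m1 NOR in3 = 1 NOR 0 = 0
m4 = NOT in1 = NOT 0 = 1
m6 = m2 OR in1 = 0 OR 0 = 0
m7 = m0 OR in4 = 1 OR 0 = 1
m10 = m4 NOR m7 = 1 NOR 1 = 0
m11 = m10 XOR m3 = 0 XOR 0 = 0
m12 = m6 XOR m11 = 0 XOR 0 = 0

m3 = 0; m11 = 0; m12 = 0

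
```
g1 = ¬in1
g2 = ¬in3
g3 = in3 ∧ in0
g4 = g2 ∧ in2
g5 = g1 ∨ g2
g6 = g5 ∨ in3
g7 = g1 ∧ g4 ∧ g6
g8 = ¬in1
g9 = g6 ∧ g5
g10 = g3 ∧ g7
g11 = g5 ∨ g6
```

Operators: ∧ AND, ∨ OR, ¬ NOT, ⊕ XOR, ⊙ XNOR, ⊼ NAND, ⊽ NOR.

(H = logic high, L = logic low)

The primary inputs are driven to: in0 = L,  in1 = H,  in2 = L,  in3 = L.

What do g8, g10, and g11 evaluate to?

g8 = L; g10 = L; g11 = H

g1 = NOT in1 = NOT H = L
g2 = NOT in3 = NOT L = H
g3 = in3 AND in0 = L AND L = L
g4 = g2 AND in2 = H AND L = L
g5 = g1 OR g2 = L OR H = H
g6 = g5 OR in3 = H OR L = H
g7 = g1 AND g4 AND g6 = L AND L AND H = L
g8 = NOT in1 = NOT H = L
g10 = g3 AND g7 = L AND L = L
g11 = g5 OR g6 = H OR H = H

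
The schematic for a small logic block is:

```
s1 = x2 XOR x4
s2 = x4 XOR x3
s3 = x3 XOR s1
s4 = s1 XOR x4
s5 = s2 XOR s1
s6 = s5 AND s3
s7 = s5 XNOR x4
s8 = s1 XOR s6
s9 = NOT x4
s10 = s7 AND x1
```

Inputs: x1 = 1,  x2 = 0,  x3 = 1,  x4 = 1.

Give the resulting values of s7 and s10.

s7 = 1; s10 = 1

s1 = x2 XOR x4 = 0 XOR 1 = 1
s2 = x4 XOR x3 = 1 XOR 1 = 0
s5 = s2 XOR s1 = 0 XOR 1 = 1
s7 = s5 XNOR x4 = 1 XNOR 1 = 1
s10 = s7 AND x1 = 1 AND 1 = 1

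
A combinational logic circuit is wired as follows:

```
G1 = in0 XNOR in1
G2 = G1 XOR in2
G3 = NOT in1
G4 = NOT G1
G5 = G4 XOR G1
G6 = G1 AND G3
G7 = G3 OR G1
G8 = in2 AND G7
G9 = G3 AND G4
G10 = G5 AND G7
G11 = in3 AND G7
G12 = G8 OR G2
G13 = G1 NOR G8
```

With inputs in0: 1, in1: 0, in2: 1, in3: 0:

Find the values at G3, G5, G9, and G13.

G3 = 1, G5 = 1, G9 = 1, G13 = 0

G1 = in0 XNOR in1 = 1 XNOR 0 = 0
G3 = NOT in1 = NOT 0 = 1
G4 = NOT G1 = NOT 0 = 1
G5 = G4 XOR G1 = 1 XOR 0 = 1
G7 = G3 OR G1 = 1 OR 0 = 1
G8 = in2 AND G7 = 1 AND 1 = 1
G9 = G3 AND G4 = 1 AND 1 = 1
G13 = G1 NOR G8 = 0 NOR 1 = 0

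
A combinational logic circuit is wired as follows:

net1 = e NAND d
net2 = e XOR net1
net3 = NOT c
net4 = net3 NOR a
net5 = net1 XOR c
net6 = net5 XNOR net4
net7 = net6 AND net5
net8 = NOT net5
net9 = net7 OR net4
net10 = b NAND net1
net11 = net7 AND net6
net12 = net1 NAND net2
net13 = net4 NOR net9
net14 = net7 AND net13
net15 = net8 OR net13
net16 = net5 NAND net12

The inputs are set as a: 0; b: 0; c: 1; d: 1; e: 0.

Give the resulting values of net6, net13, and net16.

net6 = 0, net13 = 0, net16 = 1

net1 = e NAND d = 0 NAND 1 = 1
net2 = e XOR net1 = 0 XOR 1 = 1
net3 = NOT c = NOT 1 = 0
net4 = net3 NOR a = 0 NOR 0 = 1
net5 = net1 XOR c = 1 XOR 1 = 0
net6 = net5 XNOR net4 = 0 XNOR 1 = 0
net7 = net6 AND net5 = 0 AND 0 = 0
net9 = net7 OR net4 = 0 OR 1 = 1
net12 = net1 NAND net2 = 1 NAND 1 = 0
net13 = net4 NOR net9 = 1 NOR 1 = 0
net16 = net5 NAND net12 = 0 NAND 0 = 1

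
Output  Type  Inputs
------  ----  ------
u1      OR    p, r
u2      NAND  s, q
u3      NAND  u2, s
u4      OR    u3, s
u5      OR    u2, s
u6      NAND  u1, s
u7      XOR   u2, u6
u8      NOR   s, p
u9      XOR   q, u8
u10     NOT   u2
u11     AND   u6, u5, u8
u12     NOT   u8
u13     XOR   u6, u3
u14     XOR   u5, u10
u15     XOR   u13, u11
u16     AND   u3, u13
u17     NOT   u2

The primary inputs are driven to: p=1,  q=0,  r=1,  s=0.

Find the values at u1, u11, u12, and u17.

u1 = p OR r = 1 OR 1 = 1
u2 = s NAND q = 0 NAND 0 = 1
u5 = u2 OR s = 1 OR 0 = 1
u6 = u1 NAND s = 1 NAND 0 = 1
u8 = s NOR p = 0 NOR 1 = 0
u11 = u6 AND u5 AND u8 = 1 AND 1 AND 0 = 0
u12 = NOT u8 = NOT 0 = 1
u17 = NOT u2 = NOT 1 = 0

u1 = 1, u11 = 0, u12 = 1, u17 = 0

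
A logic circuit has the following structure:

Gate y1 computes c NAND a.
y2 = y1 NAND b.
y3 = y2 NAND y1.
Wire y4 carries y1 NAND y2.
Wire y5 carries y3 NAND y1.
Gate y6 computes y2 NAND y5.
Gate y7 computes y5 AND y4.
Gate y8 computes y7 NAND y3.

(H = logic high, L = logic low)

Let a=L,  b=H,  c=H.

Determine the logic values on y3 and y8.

y3 = H, y8 = H

y1 = c NAND a = H NAND L = H
y2 = y1 NAND b = H NAND H = L
y3 = y2 NAND y1 = L NAND H = H
y4 = y1 NAND y2 = H NAND L = H
y5 = y3 NAND y1 = H NAND H = L
y7 = y5 AND y4 = L AND H = L
y8 = y7 NAND y3 = L NAND H = H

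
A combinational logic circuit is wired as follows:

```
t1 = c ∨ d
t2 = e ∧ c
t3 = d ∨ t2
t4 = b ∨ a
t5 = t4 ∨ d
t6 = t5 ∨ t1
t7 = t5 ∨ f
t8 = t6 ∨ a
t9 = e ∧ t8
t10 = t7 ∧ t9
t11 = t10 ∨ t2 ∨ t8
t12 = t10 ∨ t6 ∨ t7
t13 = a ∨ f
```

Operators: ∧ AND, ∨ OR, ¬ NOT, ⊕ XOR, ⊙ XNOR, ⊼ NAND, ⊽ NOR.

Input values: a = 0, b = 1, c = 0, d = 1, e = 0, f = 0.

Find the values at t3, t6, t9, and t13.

t1 = c OR d = 0 OR 1 = 1
t2 = e AND c = 0 AND 0 = 0
t3 = d OR t2 = 1 OR 0 = 1
t4 = b OR a = 1 OR 0 = 1
t5 = t4 OR d = 1 OR 1 = 1
t6 = t5 OR t1 = 1 OR 1 = 1
t8 = t6 OR a = 1 OR 0 = 1
t9 = e AND t8 = 0 AND 1 = 0
t13 = a OR f = 0 OR 0 = 0

t3 = 1; t6 = 1; t9 = 0; t13 = 0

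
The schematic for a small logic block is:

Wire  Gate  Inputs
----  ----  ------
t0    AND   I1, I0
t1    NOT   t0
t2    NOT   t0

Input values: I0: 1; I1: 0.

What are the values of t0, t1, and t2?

t0 = 0; t1 = 1; t2 = 1

t0 = I1 AND I0 = 0 AND 1 = 0
t1 = NOT t0 = NOT 0 = 1
t2 = NOT t0 = NOT 0 = 1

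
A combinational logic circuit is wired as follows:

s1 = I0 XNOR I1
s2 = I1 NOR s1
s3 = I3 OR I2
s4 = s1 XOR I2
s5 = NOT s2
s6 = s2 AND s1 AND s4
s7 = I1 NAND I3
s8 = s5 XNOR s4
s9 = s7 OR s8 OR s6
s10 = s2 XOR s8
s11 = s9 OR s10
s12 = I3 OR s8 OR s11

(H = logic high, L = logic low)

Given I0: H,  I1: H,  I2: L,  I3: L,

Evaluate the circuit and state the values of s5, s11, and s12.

s5 = H, s11 = H, s12 = H

s1 = I0 XNOR I1 = H XNOR H = H
s2 = I1 NOR s1 = H NOR H = L
s4 = s1 XOR I2 = H XOR L = H
s5 = NOT s2 = NOT L = H
s6 = s2 AND s1 AND s4 = L AND H AND H = L
s7 = I1 NAND I3 = H NAND L = H
s8 = s5 XNOR s4 = H XNOR H = H
s9 = s7 OR s8 OR s6 = H OR H OR L = H
s10 = s2 XOR s8 = L XOR H = H
s11 = s9 OR s10 = H OR H = H
s12 = I3 OR s8 OR s11 = L OR H OR H = H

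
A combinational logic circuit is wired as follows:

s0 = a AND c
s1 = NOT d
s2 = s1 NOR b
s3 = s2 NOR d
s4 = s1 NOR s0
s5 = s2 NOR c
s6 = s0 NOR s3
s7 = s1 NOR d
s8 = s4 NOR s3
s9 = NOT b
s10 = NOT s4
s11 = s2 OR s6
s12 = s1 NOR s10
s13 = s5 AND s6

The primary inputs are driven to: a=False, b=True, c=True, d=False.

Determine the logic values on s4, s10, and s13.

s4 = False, s10 = True, s13 = False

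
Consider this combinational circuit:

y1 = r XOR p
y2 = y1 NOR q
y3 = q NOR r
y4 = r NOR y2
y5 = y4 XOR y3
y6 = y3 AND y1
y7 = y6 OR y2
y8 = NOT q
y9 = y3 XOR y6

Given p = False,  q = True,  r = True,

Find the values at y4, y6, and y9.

y1 = r XOR p = True XOR False = True
y2 = y1 NOR q = True NOR True = False
y3 = q NOR r = True NOR True = False
y4 = r NOR y2 = True NOR False = False
y6 = y3 AND y1 = False AND True = False
y9 = y3 XOR y6 = False XOR False = False

y4 = False, y6 = False, y9 = False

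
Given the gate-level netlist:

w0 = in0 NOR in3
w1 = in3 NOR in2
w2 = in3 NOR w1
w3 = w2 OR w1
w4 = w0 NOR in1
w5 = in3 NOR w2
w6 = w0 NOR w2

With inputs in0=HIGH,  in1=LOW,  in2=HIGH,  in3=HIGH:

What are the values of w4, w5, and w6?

w0 = in0 NOR in3 = HIGH NOR HIGH = LOW
w1 = in3 NOR in2 = HIGH NOR HIGH = LOW
w2 = in3 NOR w1 = HIGH NOR LOW = LOW
w4 = w0 NOR in1 = LOW NOR LOW = HIGH
w5 = in3 NOR w2 = HIGH NOR LOW = LOW
w6 = w0 NOR w2 = LOW NOR LOW = HIGH

w4 = HIGH  w5 = LOW  w6 = HIGH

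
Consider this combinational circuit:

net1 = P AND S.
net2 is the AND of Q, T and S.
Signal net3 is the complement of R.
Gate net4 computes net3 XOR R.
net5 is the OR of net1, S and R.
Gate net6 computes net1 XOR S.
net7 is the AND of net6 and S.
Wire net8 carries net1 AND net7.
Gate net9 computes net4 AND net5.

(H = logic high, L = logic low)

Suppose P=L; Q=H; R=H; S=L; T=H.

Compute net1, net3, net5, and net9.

net1 = L  net3 = L  net5 = H  net9 = H

net1 = P AND S = L AND L = L
net3 = NOT R = NOT H = L
net4 = net3 XOR R = L XOR H = H
net5 = net1 OR S OR R = L OR L OR H = H
net9 = net4 AND net5 = H AND H = H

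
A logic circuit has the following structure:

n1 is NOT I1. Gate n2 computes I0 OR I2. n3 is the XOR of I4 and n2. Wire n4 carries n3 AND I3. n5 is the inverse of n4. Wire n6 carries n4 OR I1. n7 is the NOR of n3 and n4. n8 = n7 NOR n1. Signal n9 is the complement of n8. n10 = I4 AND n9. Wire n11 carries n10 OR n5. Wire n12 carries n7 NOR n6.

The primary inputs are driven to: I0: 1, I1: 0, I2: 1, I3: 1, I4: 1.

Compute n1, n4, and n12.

n1 = 1, n4 = 0, n12 = 0

n1 = NOT I1 = NOT 0 = 1
n2 = I0 OR I2 = 1 OR 1 = 1
n3 = I4 XOR n2 = 1 XOR 1 = 0
n4 = n3 AND I3 = 0 AND 1 = 0
n6 = n4 OR I1 = 0 OR 0 = 0
n7 = n3 NOR n4 = 0 NOR 0 = 1
n12 = n7 NOR n6 = 1 NOR 0 = 0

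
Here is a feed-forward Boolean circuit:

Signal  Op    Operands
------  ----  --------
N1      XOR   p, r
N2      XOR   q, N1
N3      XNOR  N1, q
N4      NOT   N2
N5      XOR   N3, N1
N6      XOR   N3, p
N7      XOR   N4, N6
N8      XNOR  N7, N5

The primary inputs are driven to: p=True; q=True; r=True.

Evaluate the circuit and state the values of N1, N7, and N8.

N1 = False, N7 = True, N8 = False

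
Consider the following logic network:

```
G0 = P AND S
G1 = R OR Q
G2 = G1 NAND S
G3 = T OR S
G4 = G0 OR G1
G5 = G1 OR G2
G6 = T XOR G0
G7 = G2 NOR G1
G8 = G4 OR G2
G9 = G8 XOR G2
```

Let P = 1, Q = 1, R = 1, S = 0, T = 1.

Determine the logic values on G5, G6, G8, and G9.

G0 = P AND S = 1 AND 0 = 0
G1 = R OR Q = 1 OR 1 = 1
G2 = G1 NAND S = 1 NAND 0 = 1
G4 = G0 OR G1 = 0 OR 1 = 1
G5 = G1 OR G2 = 1 OR 1 = 1
G6 = T XOR G0 = 1 XOR 0 = 1
G8 = G4 OR G2 = 1 OR 1 = 1
G9 = G8 XOR G2 = 1 XOR 1 = 0

G5 = 1; G6 = 1; G8 = 1; G9 = 0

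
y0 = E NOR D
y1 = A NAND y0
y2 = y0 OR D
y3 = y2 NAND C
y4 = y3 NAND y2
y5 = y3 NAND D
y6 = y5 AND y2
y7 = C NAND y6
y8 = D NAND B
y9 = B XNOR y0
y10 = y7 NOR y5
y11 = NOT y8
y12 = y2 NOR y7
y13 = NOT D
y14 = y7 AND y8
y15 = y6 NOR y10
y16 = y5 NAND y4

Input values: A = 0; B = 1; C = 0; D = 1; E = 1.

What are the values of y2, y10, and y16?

y2 = 1, y10 = 0, y16 = 1

y0 = E NOR D = 1 NOR 1 = 0
y2 = y0 OR D = 0 OR 1 = 1
y3 = y2 NAND C = 1 NAND 0 = 1
y4 = y3 NAND y2 = 1 NAND 1 = 0
y5 = y3 NAND D = 1 NAND 1 = 0
y6 = y5 AND y2 = 0 AND 1 = 0
y7 = C NAND y6 = 0 NAND 0 = 1
y10 = y7 NOR y5 = 1 NOR 0 = 0
y16 = y5 NAND y4 = 0 NAND 0 = 1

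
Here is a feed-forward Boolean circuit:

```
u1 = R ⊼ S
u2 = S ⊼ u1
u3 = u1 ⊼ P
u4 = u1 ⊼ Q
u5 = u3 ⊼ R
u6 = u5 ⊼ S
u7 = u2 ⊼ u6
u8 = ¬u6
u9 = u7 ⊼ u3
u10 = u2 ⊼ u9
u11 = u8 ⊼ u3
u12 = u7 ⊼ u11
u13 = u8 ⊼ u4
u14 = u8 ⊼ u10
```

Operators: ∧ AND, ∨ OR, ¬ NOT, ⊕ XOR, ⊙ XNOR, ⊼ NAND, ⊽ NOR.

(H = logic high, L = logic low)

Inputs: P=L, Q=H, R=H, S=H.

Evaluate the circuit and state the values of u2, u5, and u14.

u1 = R NAND S = H NAND H = L
u2 = S NAND u1 = H NAND L = H
u3 = u1 NAND P = L NAND L = H
u5 = u3 NAND R = H NAND H = L
u6 = u5 NAND S = L NAND H = H
u7 = u2 NAND u6 = H NAND H = L
u8 = NOT u6 = NOT H = L
u9 = u7 NAND u3 = L NAND H = H
u10 = u2 NAND u9 = H NAND H = L
u14 = u8 NAND u10 = L NAND L = H

u2 = H; u5 = L; u14 = H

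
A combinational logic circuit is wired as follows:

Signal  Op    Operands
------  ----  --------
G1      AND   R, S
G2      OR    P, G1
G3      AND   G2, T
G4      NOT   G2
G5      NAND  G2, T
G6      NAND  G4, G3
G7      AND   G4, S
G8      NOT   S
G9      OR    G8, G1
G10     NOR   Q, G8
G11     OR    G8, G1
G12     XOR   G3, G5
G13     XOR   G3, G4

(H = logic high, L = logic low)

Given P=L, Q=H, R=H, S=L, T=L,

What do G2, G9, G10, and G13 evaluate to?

G2 = L  G9 = H  G10 = L  G13 = H

G1 = R AND S = H AND L = L
G2 = P OR G1 = L OR L = L
G3 = G2 AND T = L AND L = L
G4 = NOT G2 = NOT L = H
G8 = NOT S = NOT L = H
G9 = G8 OR G1 = H OR L = H
G10 = Q NOR G8 = H NOR H = L
G13 = G3 XOR G4 = L XOR H = H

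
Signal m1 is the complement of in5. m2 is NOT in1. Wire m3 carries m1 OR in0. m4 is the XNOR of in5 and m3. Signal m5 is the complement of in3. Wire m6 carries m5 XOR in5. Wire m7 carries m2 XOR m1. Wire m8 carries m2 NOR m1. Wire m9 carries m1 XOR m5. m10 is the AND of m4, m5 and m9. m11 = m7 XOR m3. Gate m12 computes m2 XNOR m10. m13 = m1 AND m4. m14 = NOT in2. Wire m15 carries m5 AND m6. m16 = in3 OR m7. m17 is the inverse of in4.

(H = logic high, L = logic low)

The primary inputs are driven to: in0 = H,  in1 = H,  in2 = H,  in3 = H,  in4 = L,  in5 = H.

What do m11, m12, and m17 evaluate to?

m11 = H, m12 = H, m17 = H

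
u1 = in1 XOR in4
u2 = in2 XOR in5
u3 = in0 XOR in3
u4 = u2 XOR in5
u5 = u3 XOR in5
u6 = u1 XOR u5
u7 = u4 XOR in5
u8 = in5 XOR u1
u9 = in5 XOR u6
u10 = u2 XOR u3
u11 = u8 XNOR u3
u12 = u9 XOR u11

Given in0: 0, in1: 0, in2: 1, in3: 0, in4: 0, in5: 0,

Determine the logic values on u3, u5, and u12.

u3 = 0; u5 = 0; u12 = 1

u1 = in1 XOR in4 = 0 XOR 0 = 0
u3 = in0 XOR in3 = 0 XOR 0 = 0
u5 = u3 XOR in5 = 0 XOR 0 = 0
u6 = u1 XOR u5 = 0 XOR 0 = 0
u8 = in5 XOR u1 = 0 XOR 0 = 0
u9 = in5 XOR u6 = 0 XOR 0 = 0
u11 = u8 XNOR u3 = 0 XNOR 0 = 1
u12 = u9 XOR u11 = 0 XOR 1 = 1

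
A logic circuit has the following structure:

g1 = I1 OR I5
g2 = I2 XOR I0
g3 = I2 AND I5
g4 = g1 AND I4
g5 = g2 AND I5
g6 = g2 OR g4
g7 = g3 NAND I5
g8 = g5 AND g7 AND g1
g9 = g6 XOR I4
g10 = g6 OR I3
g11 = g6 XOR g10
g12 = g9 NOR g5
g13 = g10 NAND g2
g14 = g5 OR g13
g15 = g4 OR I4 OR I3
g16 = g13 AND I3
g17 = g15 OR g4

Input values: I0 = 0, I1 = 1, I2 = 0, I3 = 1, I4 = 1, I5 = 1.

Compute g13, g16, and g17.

g13 = 1, g16 = 1, g17 = 1

g1 = I1 OR I5 = 1 OR 1 = 1
g2 = I2 XOR I0 = 0 XOR 0 = 0
g4 = g1 AND I4 = 1 AND 1 = 1
g6 = g2 OR g4 = 0 OR 1 = 1
g10 = g6 OR I3 = 1 OR 1 = 1
g13 = g10 NAND g2 = 1 NAND 0 = 1
g15 = g4 OR I4 OR I3 = 1 OR 1 OR 1 = 1
g16 = g13 AND I3 = 1 AND 1 = 1
g17 = g15 OR g4 = 1 OR 1 = 1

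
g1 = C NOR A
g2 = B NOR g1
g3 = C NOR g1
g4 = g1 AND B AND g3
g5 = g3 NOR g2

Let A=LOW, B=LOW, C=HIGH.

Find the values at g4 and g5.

g1 = C NOR A = HIGH NOR LOW = LOW
g2 = B NOR g1 = LOW NOR LOW = HIGH
g3 = C NOR g1 = HIGH NOR LOW = LOW
g4 = g1 AND B AND g3 = LOW AND LOW AND LOW = LOW
g5 = g3 NOR g2 = LOW NOR HIGH = LOW

g4 = LOW; g5 = LOW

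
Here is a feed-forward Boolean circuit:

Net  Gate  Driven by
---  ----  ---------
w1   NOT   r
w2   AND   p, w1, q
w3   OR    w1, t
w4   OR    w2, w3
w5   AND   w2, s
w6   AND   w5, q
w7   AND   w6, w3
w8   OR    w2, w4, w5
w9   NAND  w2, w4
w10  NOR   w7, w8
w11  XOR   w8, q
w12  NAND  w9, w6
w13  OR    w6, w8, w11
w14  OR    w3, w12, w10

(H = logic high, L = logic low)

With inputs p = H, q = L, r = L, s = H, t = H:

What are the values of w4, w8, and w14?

w1 = NOT r = NOT L = H
w2 = p AND w1 AND q = H AND H AND L = L
w3 = w1 OR t = H OR H = H
w4 = w2 OR w3 = L OR H = H
w5 = w2 AND s = L AND H = L
w6 = w5 AND q = L AND L = L
w7 = w6 AND w3 = L AND H = L
w8 = w2 OR w4 OR w5 = L OR H OR L = H
w9 = w2 NAND w4 = L NAND H = H
w10 = w7 NOR w8 = L NOR H = L
w12 = w9 NAND w6 = H NAND L = H
w14 = w3 OR w12 OR w10 = H OR H OR L = H

w4 = H, w8 = H, w14 = H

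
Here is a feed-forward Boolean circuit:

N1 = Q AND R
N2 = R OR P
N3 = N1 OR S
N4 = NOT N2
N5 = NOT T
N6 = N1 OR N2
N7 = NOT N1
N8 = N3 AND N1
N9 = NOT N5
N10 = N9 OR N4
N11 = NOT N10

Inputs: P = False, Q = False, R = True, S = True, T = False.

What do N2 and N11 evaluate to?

N2 = True; N11 = True

N2 = R OR P = True OR False = True
N4 = NOT N2 = NOT True = False
N5 = NOT T = NOT False = True
N9 = NOT N5 = NOT True = False
N10 = N9 OR N4 = False OR False = False
N11 = NOT N10 = NOT False = True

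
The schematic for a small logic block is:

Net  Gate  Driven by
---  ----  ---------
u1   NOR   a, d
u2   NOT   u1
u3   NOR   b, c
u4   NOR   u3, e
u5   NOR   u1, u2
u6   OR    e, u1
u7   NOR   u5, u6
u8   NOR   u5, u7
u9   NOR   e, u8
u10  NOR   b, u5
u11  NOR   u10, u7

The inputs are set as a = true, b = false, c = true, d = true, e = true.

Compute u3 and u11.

u3 = false  u11 = false

u1 = a NOR d = true NOR true = false
u2 = NOT u1 = NOT false = true
u3 = b NOR c = false NOR true = false
u5 = u1 NOR u2 = false NOR true = false
u6 = e OR u1 = true OR false = true
u7 = u5 NOR u6 = false NOR true = false
u10 = b NOR u5 = false NOR false = true
u11 = u10 NOR u7 = true NOR false = false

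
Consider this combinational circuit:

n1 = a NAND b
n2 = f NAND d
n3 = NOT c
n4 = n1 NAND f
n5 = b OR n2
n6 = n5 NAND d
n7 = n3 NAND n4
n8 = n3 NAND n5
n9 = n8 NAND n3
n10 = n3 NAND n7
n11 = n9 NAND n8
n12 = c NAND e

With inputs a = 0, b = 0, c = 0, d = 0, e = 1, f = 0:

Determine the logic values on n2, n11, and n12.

n2 = f NAND d = 0 NAND 0 = 1
n3 = NOT c = NOT 0 = 1
n5 = b OR n2 = 0 OR 1 = 1
n8 = n3 NAND n5 = 1 NAND 1 = 0
n9 = n8 NAND n3 = 0 NAND 1 = 1
n11 = n9 NAND n8 = 1 NAND 0 = 1
n12 = c NAND e = 0 NAND 1 = 1

n2 = 1  n11 = 1  n12 = 1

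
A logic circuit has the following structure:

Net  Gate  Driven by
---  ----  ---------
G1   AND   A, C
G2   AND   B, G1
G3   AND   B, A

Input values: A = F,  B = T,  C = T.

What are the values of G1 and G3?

G1 = A AND C = F AND T = F
G3 = B AND A = T AND F = F

G1 = F, G3 = F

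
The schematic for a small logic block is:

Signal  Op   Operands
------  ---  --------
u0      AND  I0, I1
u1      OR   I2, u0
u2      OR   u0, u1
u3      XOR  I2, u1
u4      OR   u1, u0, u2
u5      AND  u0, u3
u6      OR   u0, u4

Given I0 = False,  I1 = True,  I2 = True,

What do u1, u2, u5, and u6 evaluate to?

u1 = True; u2 = True; u5 = False; u6 = True

u0 = I0 AND I1 = False AND True = False
u1 = I2 OR u0 = True OR False = True
u2 = u0 OR u1 = False OR True = True
u3 = I2 XOR u1 = True XOR True = False
u4 = u1 OR u0 OR u2 = True OR False OR True = True
u5 = u0 AND u3 = False AND False = False
u6 = u0 OR u4 = False OR True = True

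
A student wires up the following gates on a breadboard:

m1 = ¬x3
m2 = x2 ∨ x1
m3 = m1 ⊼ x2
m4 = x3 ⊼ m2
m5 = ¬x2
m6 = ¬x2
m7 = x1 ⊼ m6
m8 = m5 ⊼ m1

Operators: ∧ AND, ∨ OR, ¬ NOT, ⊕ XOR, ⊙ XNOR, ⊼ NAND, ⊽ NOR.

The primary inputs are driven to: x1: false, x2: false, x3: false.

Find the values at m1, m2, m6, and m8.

m1 = true  m2 = false  m6 = true  m8 = false

m1 = NOT x3 = NOT false = true
m2 = x2 OR x1 = false OR false = false
m5 = NOT x2 = NOT false = true
m6 = NOT x2 = NOT false = true
m8 = m5 NAND m1 = true NAND true = false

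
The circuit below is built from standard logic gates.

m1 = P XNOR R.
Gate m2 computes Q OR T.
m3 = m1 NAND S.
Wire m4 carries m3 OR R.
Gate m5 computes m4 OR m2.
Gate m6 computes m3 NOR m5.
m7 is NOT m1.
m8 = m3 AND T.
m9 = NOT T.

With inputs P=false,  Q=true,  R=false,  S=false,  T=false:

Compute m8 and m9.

m8 = false, m9 = true

m1 = P XNOR R = false XNOR false = true
m3 = m1 NAND S = true NAND false = true
m8 = m3 AND T = true AND false = false
m9 = NOT T = NOT false = true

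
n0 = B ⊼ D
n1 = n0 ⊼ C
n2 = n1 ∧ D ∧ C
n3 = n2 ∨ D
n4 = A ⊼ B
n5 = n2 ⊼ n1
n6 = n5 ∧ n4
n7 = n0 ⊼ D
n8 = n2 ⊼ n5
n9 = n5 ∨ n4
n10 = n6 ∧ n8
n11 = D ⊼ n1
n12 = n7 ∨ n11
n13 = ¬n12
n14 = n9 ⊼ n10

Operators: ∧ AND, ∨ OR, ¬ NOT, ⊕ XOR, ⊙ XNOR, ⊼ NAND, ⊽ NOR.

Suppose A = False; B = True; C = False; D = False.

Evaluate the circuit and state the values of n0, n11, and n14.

n0 = B NAND D = True NAND False = True
n1 = n0 NAND C = True NAND False = True
n2 = n1 AND D AND C = True AND False AND False = False
n4 = A NAND B = False NAND True = True
n5 = n2 NAND n1 = False NAND True = True
n6 = n5 AND n4 = True AND True = True
n8 = n2 NAND n5 = False NAND True = True
n9 = n5 OR n4 = True OR True = True
n10 = n6 AND n8 = True AND True = True
n11 = D NAND n1 = False NAND True = True
n14 = n9 NAND n10 = True NAND True = False

n0 = True, n11 = True, n14 = False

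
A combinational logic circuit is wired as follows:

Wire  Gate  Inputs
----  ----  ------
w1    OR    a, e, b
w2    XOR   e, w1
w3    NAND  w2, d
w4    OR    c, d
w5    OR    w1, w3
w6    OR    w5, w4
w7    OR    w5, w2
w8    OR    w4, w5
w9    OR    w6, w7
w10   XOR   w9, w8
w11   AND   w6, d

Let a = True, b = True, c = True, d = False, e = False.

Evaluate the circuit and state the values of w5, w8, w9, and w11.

w5 = True  w8 = True  w9 = True  w11 = False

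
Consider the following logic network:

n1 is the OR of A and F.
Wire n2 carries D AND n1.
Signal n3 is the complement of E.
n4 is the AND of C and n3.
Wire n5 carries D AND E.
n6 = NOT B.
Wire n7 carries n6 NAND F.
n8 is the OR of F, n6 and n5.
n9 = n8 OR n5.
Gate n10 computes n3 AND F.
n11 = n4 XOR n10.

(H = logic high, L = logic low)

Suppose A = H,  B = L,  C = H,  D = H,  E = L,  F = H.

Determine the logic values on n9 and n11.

n9 = H; n11 = L

n3 = NOT E = NOT L = H
n4 = C AND n3 = H AND H = H
n5 = D AND E = H AND L = L
n6 = NOT B = NOT L = H
n8 = F OR n6 OR n5 = H OR H OR L = H
n9 = n8 OR n5 = H OR L = H
n10 = n3 AND F = H AND H = H
n11 = n4 XOR n10 = H XOR H = L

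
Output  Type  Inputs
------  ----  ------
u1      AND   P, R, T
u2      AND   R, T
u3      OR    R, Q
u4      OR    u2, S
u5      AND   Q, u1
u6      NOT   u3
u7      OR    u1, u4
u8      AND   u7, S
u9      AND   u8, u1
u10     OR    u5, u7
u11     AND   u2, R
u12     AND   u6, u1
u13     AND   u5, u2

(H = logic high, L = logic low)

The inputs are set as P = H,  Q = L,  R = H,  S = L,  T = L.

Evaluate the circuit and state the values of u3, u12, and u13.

u1 = P AND R AND T = H AND H AND L = L
u2 = R AND T = H AND L = L
u3 = R OR Q = H OR L = H
u5 = Q AND u1 = L AND L = L
u6 = NOT u3 = NOT H = L
u12 = u6 AND u1 = L AND L = L
u13 = u5 AND u2 = L AND L = L

u3 = H, u12 = L, u13 = L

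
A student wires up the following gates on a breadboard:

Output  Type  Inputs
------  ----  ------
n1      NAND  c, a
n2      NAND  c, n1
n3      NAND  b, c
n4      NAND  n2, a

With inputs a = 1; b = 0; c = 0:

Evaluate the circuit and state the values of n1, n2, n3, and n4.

n1 = c NAND a = 0 NAND 1 = 1
n2 = c NAND n1 = 0 NAND 1 = 1
n3 = b NAND c = 0 NAND 0 = 1
n4 = n2 NAND a = 1 NAND 1 = 0

n1 = 1  n2 = 1  n3 = 1  n4 = 0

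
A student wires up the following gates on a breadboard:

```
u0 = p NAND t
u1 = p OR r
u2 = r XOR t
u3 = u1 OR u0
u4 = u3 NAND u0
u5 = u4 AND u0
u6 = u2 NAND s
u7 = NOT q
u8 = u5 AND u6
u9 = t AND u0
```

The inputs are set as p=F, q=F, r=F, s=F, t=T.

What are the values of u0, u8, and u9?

u0 = T; u8 = F; u9 = T

u0 = p NAND t = F NAND T = T
u1 = p OR r = F OR F = F
u2 = r XOR t = F XOR T = T
u3 = u1 OR u0 = F OR T = T
u4 = u3 NAND u0 = T NAND T = F
u5 = u4 AND u0 = F AND T = F
u6 = u2 NAND s = T NAND F = T
u8 = u5 AND u6 = F AND T = F
u9 = t AND u0 = T AND T = T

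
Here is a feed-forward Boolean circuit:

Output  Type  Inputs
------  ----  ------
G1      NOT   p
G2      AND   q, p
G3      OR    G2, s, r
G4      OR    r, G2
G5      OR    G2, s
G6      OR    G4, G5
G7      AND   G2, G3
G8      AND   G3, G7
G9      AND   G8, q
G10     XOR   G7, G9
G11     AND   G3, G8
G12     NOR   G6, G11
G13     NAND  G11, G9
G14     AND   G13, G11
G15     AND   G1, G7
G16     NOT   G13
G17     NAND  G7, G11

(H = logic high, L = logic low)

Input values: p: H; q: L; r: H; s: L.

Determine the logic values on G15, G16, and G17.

G15 = L, G16 = L, G17 = H

G1 = NOT p = NOT H = L
G2 = q AND p = L AND H = L
G3 = G2 OR s OR r = L OR L OR H = H
G7 = G2 AND G3 = L AND H = L
G8 = G3 AND G7 = H AND L = L
G9 = G8 AND q = L AND L = L
G11 = G3 AND G8 = H AND L = L
G13 = G11 NAND G9 = L NAND L = H
G15 = G1 AND G7 = L AND L = L
G16 = NOT G13 = NOT H = L
G17 = G7 NAND G11 = L NAND L = H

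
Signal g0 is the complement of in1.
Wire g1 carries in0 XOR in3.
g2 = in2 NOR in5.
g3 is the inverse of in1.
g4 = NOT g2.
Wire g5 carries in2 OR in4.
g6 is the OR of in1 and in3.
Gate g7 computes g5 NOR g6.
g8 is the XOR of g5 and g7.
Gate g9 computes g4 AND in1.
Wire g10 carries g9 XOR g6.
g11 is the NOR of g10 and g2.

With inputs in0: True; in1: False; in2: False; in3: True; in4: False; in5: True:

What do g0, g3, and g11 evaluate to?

g0 = NOT in1 = NOT False = True
g2 = in2 NOR in5 = False NOR True = False
g3 = NOT in1 = NOT False = True
g4 = NOT g2 = NOT False = True
g6 = in1 OR in3 = False OR True = True
g9 = g4 AND in1 = True AND False = False
g10 = g9 XOR g6 = False XOR True = True
g11 = g10 NOR g2 = True NOR False = False

g0 = True; g3 = True; g11 = False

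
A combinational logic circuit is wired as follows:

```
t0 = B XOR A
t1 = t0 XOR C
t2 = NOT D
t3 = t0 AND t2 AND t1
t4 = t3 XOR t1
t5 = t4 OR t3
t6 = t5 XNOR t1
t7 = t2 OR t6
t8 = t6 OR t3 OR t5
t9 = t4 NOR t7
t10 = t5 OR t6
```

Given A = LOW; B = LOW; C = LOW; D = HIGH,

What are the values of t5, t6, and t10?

t5 = LOW, t6 = HIGH, t10 = HIGH

t0 = B XOR A = LOW XOR LOW = LOW
t1 = t0 XOR C = LOW XOR LOW = LOW
t2 = NOT D = NOT HIGH = LOW
t3 = t0 AND t2 AND t1 = LOW AND LOW AND LOW = LOW
t4 = t3 XOR t1 = LOW XOR LOW = LOW
t5 = t4 OR t3 = LOW OR LOW = LOW
t6 = t5 XNOR t1 = LOW XNOR LOW = HIGH
t10 = t5 OR t6 = LOW OR HIGH = HIGH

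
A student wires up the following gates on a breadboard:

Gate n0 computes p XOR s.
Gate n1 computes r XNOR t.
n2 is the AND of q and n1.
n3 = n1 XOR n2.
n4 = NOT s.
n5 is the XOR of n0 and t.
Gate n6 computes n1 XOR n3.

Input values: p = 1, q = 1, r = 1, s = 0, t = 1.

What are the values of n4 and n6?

n4 = 1, n6 = 1

n1 = r XNOR t = 1 XNOR 1 = 1
n2 = q AND n1 = 1 AND 1 = 1
n3 = n1 XOR n2 = 1 XOR 1 = 0
n4 = NOT s = NOT 0 = 1
n6 = n1 XOR n3 = 1 XOR 0 = 1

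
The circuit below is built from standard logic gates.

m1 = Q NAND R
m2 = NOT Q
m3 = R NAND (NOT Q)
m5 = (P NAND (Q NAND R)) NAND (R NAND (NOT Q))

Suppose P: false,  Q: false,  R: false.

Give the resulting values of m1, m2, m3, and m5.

m1 = false NAND false = true
m2 = NOT false = true
m3 = false NAND (NOT false) = true
m5 = (false NAND (false NAND false)) NAND (false NAND (NOT false)) = false

m1 = true, m2 = true, m3 = true, m5 = false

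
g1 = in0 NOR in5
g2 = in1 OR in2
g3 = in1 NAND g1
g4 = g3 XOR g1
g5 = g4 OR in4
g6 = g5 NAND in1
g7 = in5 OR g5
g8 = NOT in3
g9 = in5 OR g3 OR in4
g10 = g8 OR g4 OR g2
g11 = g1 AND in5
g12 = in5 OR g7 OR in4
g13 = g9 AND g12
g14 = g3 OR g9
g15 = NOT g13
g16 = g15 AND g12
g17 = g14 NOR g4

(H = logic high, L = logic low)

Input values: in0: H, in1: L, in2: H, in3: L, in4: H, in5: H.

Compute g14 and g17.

g1 = in0 NOR in5 = H NOR H = L
g3 = in1 NAND g1 = L NAND L = H
g4 = g3 XOR g1 = H XOR L = H
g9 = in5 OR g3 OR in4 = H OR H OR H = H
g14 = g3 OR g9 = H OR H = H
g17 = g14 NOR g4 = H NOR H = L

g14 = H, g17 = L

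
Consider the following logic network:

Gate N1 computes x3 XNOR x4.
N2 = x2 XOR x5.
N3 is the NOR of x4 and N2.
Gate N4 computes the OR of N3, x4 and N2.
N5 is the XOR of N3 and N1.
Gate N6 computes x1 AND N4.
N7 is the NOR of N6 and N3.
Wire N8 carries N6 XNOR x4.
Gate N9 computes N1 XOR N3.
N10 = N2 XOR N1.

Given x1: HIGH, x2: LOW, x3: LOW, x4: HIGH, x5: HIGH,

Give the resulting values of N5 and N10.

N1 = x3 XNOR x4 = LOW XNOR HIGH = LOW
N2 = x2 XOR x5 = LOW XOR HIGH = HIGH
N3 = x4 NOR N2 = HIGH NOR HIGH = LOW
N5 = N3 XOR N1 = LOW XOR LOW = LOW
N10 = N2 XOR N1 = HIGH XOR LOW = HIGH

N5 = LOW; N10 = HIGH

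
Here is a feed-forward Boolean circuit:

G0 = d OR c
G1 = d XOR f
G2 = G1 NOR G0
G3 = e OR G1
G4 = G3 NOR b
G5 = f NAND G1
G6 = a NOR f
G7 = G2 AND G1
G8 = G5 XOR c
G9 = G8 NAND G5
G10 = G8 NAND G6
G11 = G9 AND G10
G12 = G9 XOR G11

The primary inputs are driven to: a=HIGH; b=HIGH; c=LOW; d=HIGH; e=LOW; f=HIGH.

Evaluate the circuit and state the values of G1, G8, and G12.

G1 = LOW; G8 = HIGH; G12 = LOW

G1 = d XOR f = HIGH XOR HIGH = LOW
G5 = f NAND G1 = HIGH NAND LOW = HIGH
G6 = a NOR f = HIGH NOR HIGH = LOW
G8 = G5 XOR c = HIGH XOR LOW = HIGH
G9 = G8 NAND G5 = HIGH NAND HIGH = LOW
G10 = G8 NAND G6 = HIGH NAND LOW = HIGH
G11 = G9 AND G10 = LOW AND HIGH = LOW
G12 = G9 XOR G11 = LOW XOR LOW = LOW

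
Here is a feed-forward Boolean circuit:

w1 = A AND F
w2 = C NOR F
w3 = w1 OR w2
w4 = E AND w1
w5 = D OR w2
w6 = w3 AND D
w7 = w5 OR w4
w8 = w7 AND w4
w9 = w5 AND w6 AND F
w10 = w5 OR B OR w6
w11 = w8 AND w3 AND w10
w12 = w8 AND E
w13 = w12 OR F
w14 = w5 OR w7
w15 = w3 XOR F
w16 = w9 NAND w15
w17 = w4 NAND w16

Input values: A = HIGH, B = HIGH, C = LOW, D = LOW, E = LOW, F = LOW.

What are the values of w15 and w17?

w15 = HIGH; w17 = HIGH

w1 = A AND F = HIGH AND LOW = LOW
w2 = C NOR F = LOW NOR LOW = HIGH
w3 = w1 OR w2 = LOW OR HIGH = HIGH
w4 = E AND w1 = LOW AND LOW = LOW
w5 = D OR w2 = LOW OR HIGH = HIGH
w6 = w3 AND D = HIGH AND LOW = LOW
w9 = w5 AND w6 AND F = HIGH AND LOW AND LOW = LOW
w15 = w3 XOR F = HIGH XOR LOW = HIGH
w16 = w9 NAND w15 = LOW NAND HIGH = HIGH
w17 = w4 NAND w16 = LOW NAND HIGH = HIGH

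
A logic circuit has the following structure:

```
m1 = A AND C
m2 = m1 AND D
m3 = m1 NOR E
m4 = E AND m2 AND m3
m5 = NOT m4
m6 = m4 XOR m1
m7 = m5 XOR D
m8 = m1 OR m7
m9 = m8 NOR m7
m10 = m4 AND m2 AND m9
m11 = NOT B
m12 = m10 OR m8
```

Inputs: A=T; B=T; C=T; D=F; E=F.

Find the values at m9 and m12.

m9 = F, m12 = T

m1 = A AND C = T AND T = T
m2 = m1 AND D = T AND F = F
m3 = m1 NOR E = T NOR F = F
m4 = E AND m2 AND m3 = F AND F AND F = F
m5 = NOT m4 = NOT F = T
m7 = m5 XOR D = T XOR F = T
m8 = m1 OR m7 = T OR T = T
m9 = m8 NOR m7 = T NOR T = F
m10 = m4 AND m2 AND m9 = F AND F AND F = F
m12 = m10 OR m8 = F OR T = T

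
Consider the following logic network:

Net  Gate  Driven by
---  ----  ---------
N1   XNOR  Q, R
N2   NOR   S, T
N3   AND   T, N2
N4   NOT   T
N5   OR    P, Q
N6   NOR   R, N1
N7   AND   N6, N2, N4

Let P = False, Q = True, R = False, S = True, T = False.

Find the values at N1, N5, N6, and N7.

N1 = Q XNOR R = True XNOR False = False
N2 = S NOR T = True NOR False = False
N4 = NOT T = NOT False = True
N5 = P OR Q = False OR True = True
N6 = R NOR N1 = False NOR False = True
N7 = N6 AND N2 AND N4 = True AND False AND True = False

N1 = False, N5 = True, N6 = True, N7 = False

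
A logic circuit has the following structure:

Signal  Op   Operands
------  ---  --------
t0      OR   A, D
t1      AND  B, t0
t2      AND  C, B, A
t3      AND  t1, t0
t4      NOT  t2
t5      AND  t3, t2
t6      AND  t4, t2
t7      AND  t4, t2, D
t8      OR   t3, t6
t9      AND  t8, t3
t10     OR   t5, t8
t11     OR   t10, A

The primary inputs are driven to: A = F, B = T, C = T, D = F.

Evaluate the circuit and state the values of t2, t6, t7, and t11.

t0 = A OR D = F OR F = F
t1 = B AND t0 = T AND F = F
t2 = C AND B AND A = T AND T AND F = F
t3 = t1 AND t0 = F AND F = F
t4 = NOT t2 = NOT F = T
t5 = t3 AND t2 = F AND F = F
t6 = t4 AND t2 = T AND F = F
t7 = t4 AND t2 AND D = T AND F AND F = F
t8 = t3 OR t6 = F OR F = F
t10 = t5 OR t8 = F OR F = F
t11 = t10 OR A = F OR F = F

t2 = F, t6 = F, t7 = F, t11 = F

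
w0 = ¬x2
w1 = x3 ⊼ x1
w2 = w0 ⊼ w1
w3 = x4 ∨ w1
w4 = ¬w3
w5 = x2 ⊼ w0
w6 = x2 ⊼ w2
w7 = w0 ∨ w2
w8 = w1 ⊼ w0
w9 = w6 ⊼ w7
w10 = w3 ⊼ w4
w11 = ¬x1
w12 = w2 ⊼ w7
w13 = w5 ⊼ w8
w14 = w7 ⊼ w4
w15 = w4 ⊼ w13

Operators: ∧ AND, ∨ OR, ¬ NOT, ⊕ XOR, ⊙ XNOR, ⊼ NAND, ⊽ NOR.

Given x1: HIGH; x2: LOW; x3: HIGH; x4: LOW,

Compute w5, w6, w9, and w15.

w0 = NOT x2 = NOT LOW = HIGH
w1 = x3 NAND x1 = HIGH NAND HIGH = LOW
w2 = w0 NAND w1 = HIGH NAND LOW = HIGH
w3 = x4 OR w1 = LOW OR LOW = LOW
w4 = NOT w3 = NOT LOW = HIGH
w5 = x2 NAND w0 = LOW NAND HIGH = HIGH
w6 = x2 NAND w2 = LOW NAND HIGH = HIGH
w7 = w0 OR w2 = HIGH OR HIGH = HIGH
w8 = w1 NAND w0 = LOW NAND HIGH = HIGH
w9 = w6 NAND w7 = HIGH NAND HIGH = LOW
w13 = w5 NAND w8 = HIGH NAND HIGH = LOW
w15 = w4 NAND w13 = HIGH NAND LOW = HIGH

w5 = HIGH  w6 = HIGH  w9 = LOW  w15 = HIGH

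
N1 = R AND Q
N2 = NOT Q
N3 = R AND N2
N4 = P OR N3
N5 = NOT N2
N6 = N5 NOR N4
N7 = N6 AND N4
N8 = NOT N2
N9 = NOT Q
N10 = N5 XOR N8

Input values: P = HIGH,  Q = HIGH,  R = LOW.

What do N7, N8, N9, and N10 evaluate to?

N7 = LOW, N8 = HIGH, N9 = LOW, N10 = LOW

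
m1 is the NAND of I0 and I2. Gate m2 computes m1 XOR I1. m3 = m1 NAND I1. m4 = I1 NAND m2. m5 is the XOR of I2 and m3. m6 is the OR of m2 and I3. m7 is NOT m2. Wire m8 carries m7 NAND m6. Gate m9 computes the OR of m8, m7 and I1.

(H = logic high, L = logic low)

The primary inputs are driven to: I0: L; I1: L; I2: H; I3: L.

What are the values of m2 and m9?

m1 = I0 NAND I2 = L NAND H = H
m2 = m1 XOR I1 = H XOR L = H
m6 = m2 OR I3 = H OR L = H
m7 = NOT m2 = NOT H = L
m8 = m7 NAND m6 = L NAND H = H
m9 = m8 OR m7 OR I1 = H OR L OR L = H

m2 = H, m9 = H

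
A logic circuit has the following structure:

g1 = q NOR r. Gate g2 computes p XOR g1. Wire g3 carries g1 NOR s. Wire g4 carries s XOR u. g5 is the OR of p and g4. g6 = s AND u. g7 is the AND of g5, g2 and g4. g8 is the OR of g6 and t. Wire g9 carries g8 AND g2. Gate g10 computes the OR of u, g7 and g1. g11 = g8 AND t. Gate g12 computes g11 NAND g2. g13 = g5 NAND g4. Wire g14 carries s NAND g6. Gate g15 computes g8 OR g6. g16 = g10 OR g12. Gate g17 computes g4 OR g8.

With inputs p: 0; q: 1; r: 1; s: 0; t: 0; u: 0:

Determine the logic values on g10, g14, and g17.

g10 = 0  g14 = 1  g17 = 0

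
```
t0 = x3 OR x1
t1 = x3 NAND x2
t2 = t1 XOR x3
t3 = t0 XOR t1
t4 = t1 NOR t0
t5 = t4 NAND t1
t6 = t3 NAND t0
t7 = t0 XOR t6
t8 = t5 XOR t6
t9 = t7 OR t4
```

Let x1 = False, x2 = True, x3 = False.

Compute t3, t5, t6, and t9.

t3 = True, t5 = True, t6 = True, t9 = True

t0 = x3 OR x1 = False OR False = False
t1 = x3 NAND x2 = False NAND True = True
t3 = t0 XOR t1 = False XOR True = True
t4 = t1 NOR t0 = True NOR False = False
t5 = t4 NAND t1 = False NAND True = True
t6 = t3 NAND t0 = True NAND False = True
t7 = t0 XOR t6 = False XOR True = True
t9 = t7 OR t4 = True OR False = True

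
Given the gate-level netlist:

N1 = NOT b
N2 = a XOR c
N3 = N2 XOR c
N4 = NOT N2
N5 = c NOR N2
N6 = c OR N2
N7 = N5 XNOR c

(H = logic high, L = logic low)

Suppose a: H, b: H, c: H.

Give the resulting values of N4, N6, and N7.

N4 = H  N6 = H  N7 = L

N2 = a XOR c = H XOR H = L
N4 = NOT N2 = NOT L = H
N5 = c NOR N2 = H NOR L = L
N6 = c OR N2 = H OR L = H
N7 = N5 XNOR c = L XNOR H = L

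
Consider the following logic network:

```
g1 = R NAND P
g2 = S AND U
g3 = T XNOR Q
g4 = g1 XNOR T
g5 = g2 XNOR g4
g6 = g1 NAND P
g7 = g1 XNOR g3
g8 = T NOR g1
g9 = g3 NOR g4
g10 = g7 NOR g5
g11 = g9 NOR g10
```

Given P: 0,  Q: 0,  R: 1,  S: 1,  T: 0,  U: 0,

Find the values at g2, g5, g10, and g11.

g2 = 0, g5 = 1, g10 = 0, g11 = 1

g1 = R NAND P = 1 NAND 0 = 1
g2 = S AND U = 1 AND 0 = 0
g3 = T XNOR Q = 0 XNOR 0 = 1
g4 = g1 XNOR T = 1 XNOR 0 = 0
g5 = g2 XNOR g4 = 0 XNOR 0 = 1
g7 = g1 XNOR g3 = 1 XNOR 1 = 1
g9 = g3 NOR g4 = 1 NOR 0 = 0
g10 = g7 NOR g5 = 1 NOR 1 = 0
g11 = g9 NOR g10 = 0 NOR 0 = 1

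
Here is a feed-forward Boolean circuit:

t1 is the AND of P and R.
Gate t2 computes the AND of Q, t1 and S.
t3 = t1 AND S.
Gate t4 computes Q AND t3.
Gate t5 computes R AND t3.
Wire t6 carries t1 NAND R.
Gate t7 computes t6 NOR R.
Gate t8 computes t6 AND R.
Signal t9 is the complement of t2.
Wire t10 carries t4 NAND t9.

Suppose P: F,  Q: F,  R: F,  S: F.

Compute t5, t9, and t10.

t5 = F; t9 = T; t10 = T

t1 = P AND R = F AND F = F
t2 = Q AND t1 AND S = F AND F AND F = F
t3 = t1 AND S = F AND F = F
t4 = Q AND t3 = F AND F = F
t5 = R AND t3 = F AND F = F
t9 = NOT t2 = NOT F = T
t10 = t4 NAND t9 = F NAND T = T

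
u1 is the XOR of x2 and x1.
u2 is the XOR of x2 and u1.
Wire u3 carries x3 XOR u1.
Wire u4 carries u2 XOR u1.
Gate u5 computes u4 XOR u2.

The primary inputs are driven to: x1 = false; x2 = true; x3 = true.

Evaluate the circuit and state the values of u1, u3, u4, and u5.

u1 = true, u3 = false, u4 = true, u5 = true

u1 = x2 XOR x1 = true XOR false = true
u2 = x2 XOR u1 = true XOR true = false
u3 = x3 XOR u1 = true XOR true = false
u4 = u2 XOR u1 = false XOR true = true
u5 = u4 XOR u2 = true XOR false = true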